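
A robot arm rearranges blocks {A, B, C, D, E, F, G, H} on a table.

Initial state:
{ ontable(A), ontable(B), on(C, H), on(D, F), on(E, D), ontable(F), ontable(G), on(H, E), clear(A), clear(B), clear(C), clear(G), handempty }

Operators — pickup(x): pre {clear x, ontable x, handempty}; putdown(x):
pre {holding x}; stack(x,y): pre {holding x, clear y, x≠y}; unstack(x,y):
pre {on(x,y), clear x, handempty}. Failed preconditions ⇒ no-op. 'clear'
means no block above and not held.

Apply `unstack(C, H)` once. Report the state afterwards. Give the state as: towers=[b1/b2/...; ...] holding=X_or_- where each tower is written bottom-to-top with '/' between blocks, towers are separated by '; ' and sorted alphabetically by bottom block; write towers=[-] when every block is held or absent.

before: towers=[A; B; F/D/E/H/C; G] holding=-
pre[unstack(C, H)]: on(C,H) yes, clear(C) yes, handempty yes
all met → apply unstack(C, H)
after:  towers=[A; B; F/D/E/H; G] holding=C

towers=[A; B; F/D/E/H; G] holding=C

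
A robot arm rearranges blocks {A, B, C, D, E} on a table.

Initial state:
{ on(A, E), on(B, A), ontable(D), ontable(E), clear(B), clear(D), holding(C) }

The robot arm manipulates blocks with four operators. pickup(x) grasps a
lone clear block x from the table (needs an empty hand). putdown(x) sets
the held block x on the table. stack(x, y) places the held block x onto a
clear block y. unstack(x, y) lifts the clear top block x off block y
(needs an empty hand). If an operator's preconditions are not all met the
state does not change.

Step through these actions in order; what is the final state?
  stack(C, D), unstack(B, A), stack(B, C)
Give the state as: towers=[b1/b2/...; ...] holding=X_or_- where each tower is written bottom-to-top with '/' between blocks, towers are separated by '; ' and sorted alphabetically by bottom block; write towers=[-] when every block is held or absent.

step 1 (stack(C, D)): towers=[D/C; E/A/B] holding=-
step 2 (unstack(B, A)): towers=[D/C; E/A] holding=B
step 3 (stack(B, C)): towers=[D/C/B; E/A] holding=-

towers=[D/C/B; E/A] holding=-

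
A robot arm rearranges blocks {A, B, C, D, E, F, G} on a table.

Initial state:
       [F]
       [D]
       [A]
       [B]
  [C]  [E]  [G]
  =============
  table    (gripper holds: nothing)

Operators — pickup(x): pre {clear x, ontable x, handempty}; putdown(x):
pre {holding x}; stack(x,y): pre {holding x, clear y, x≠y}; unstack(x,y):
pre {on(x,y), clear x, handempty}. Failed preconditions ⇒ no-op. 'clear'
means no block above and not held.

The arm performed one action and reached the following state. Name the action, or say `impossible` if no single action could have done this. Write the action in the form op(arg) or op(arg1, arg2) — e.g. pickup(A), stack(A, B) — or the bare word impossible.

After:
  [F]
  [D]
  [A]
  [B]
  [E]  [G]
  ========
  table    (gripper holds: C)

target: towers=[E/B/A/D/F; G] holding=C
     unstack(F, D) → towers=[C; E/B/A/D; G] holding=F
         pickup(G) → towers=[C; E/B/A/D/F] holding=G
         pickup(C) → towers=[E/B/A/D/F; G] holding=C  ← match

pickup(C)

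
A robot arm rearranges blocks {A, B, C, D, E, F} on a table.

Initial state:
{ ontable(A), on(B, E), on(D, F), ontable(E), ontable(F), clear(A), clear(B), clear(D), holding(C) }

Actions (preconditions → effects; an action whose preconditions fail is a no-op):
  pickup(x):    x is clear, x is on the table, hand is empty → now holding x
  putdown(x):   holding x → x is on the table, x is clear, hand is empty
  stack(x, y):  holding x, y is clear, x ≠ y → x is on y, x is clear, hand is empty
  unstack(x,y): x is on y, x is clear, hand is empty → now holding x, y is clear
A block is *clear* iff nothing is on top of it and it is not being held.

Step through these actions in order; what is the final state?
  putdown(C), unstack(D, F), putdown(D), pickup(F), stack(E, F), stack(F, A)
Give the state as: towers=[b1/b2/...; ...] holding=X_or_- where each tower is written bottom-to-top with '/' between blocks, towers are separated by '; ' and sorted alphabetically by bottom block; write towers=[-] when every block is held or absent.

step 1 (putdown(C)): towers=[A; C; E/B; F/D] holding=-
step 2 (unstack(D, F)): towers=[A; C; E/B; F] holding=D
step 3 (putdown(D)): towers=[A; C; D; E/B; F] holding=-
step 4 (pickup(F)): towers=[A; C; D; E/B] holding=F
step 5 (stack(E, F)) [no-op]: towers=[A; C; D; E/B] holding=F
step 6 (stack(F, A)): towers=[A/F; C; D; E/B] holding=-

towers=[A/F; C; D; E/B] holding=-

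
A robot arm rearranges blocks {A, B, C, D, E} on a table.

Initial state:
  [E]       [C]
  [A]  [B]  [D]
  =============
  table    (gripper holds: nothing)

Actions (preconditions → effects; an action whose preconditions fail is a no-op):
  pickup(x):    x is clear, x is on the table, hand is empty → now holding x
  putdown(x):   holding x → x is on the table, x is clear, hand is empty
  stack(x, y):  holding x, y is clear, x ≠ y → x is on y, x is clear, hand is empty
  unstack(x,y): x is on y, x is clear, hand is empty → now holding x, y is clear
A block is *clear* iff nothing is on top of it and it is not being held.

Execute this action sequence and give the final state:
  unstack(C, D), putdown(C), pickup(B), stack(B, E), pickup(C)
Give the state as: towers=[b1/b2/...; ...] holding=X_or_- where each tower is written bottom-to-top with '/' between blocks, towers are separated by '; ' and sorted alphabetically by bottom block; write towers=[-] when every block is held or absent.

towers=[A/E/B; D] holding=C

step 1 (unstack(C, D)): towers=[A/E; B; D] holding=C
step 2 (putdown(C)): towers=[A/E; B; C; D] holding=-
step 3 (pickup(B)): towers=[A/E; C; D] holding=B
step 4 (stack(B, E)): towers=[A/E/B; C; D] holding=-
step 5 (pickup(C)): towers=[A/E/B; D] holding=C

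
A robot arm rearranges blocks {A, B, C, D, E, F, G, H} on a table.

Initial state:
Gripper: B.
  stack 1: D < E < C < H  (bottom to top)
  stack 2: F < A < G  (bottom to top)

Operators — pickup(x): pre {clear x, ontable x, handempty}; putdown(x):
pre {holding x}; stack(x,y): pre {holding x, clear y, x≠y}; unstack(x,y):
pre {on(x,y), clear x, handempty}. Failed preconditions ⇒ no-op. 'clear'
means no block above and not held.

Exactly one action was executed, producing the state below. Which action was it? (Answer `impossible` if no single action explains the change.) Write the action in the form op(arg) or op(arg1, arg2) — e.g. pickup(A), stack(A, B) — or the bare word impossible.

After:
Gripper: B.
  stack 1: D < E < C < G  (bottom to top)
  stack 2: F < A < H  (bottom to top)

impossible

target: towers=[D/E/C/G; F/A/H] holding=B
        putdown(B) → towers=[B; D/E/C/H; F/A/G] holding=-
       stack(B, G) → towers=[D/E/C/H; F/A/G/B] holding=-
       stack(B, H) → towers=[D/E/C/H/B; F/A/G] holding=-
none of the 3 applicable actions match → impossible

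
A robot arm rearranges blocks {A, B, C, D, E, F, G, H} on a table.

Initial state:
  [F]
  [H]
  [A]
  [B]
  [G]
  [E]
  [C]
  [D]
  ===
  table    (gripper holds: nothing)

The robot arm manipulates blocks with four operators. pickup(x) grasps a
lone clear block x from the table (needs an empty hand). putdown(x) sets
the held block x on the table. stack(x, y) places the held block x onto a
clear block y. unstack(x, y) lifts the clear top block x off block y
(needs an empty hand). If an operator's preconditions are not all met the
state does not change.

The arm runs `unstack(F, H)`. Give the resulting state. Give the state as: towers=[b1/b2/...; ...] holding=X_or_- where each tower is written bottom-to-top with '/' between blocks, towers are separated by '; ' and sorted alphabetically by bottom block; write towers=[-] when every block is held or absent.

towers=[D/C/E/G/B/A/H] holding=F

before: towers=[D/C/E/G/B/A/H/F] holding=-
pre[unstack(F, H)]: on(F,H) ✓, clear(F) ✓, handempty ✓
all met → apply unstack(F, H)
after:  towers=[D/C/E/G/B/A/H] holding=F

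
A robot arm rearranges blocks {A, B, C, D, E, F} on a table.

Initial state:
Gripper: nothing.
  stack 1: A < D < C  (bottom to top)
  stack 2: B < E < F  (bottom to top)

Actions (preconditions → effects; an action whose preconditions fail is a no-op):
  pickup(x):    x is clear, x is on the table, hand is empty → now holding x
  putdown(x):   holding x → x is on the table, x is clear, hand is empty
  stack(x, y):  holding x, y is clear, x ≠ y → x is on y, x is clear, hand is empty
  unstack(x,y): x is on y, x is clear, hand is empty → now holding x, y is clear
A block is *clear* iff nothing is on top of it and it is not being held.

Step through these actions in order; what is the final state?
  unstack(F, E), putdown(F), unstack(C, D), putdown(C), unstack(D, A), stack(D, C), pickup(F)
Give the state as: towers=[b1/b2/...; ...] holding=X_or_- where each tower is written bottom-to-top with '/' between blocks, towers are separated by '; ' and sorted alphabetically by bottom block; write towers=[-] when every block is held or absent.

step 1 (unstack(F, E)): towers=[A/D/C; B/E] holding=F
step 2 (putdown(F)): towers=[A/D/C; B/E; F] holding=-
step 3 (unstack(C, D)): towers=[A/D; B/E; F] holding=C
step 4 (putdown(C)): towers=[A/D; B/E; C; F] holding=-
step 5 (unstack(D, A)): towers=[A; B/E; C; F] holding=D
step 6 (stack(D, C)): towers=[A; B/E; C/D; F] holding=-
step 7 (pickup(F)): towers=[A; B/E; C/D] holding=F

towers=[A; B/E; C/D] holding=F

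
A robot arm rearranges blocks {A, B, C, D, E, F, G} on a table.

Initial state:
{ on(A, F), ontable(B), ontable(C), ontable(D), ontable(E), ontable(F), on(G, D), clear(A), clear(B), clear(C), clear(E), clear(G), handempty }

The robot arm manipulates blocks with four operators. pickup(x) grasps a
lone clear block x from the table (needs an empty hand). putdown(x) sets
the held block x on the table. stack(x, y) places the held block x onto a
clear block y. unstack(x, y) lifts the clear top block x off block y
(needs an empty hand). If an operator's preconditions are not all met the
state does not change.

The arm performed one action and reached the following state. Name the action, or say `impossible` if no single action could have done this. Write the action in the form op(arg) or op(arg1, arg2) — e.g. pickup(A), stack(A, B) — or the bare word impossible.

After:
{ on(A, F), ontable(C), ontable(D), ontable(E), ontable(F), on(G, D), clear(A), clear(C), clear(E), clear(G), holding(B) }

target: towers=[C; D/G; E; F/A] holding=B
         pickup(B) → towers=[C; D/G; E; F/A] holding=B  ← match
     unstack(G, D) → towers=[B; C; D; E; F/A] holding=G
     unstack(A, F) → towers=[B; C; D/G; E; F] holding=A
         pickup(E) → towers=[B; C; D/G; F/A] holding=E
         pickup(C) → towers=[B; D/G; E; F/A] holding=C

pickup(B)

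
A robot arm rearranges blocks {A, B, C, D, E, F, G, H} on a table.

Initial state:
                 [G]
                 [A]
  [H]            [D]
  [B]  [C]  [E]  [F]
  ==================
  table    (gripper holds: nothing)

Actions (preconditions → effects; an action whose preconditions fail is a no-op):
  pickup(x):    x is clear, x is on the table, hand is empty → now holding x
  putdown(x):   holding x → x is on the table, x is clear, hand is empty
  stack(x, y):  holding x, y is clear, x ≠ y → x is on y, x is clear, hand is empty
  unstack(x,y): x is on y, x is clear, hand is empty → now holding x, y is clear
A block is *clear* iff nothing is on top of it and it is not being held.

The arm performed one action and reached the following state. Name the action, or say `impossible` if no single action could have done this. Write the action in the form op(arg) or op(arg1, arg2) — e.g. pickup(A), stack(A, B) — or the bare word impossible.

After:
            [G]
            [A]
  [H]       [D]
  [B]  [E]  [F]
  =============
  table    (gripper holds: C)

target: towers=[B/H; E; F/D/A/G] holding=C
     unstack(G, A) → towers=[B/H; C; E; F/D/A] holding=G
         pickup(E) → towers=[B/H; C; F/D/A/G] holding=E
     unstack(H, B) → towers=[B; C; E; F/D/A/G] holding=H
         pickup(C) → towers=[B/H; E; F/D/A/G] holding=C  ← match

pickup(C)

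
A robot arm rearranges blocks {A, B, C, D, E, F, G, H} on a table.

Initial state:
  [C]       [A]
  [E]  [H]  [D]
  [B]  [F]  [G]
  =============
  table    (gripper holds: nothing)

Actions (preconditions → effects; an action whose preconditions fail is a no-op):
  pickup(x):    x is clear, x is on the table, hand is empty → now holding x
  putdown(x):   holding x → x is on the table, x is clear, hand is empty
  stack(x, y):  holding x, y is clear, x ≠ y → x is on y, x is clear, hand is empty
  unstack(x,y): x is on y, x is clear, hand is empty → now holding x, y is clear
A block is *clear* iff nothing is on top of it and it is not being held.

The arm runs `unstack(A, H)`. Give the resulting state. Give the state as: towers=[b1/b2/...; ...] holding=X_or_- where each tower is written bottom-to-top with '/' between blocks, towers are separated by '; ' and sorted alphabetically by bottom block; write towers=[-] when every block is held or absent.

towers=[B/E/C; F/H; G/D/A] holding=-

before: towers=[B/E/C; F/H; G/D/A] holding=-
pre[unstack(A, H)]: on(A,H) fail, clear(A) ok, handempty ok
on(A,H) unmet → unstack(A, H) is a no-op
after:  towers=[B/E/C; F/H; G/D/A] holding=-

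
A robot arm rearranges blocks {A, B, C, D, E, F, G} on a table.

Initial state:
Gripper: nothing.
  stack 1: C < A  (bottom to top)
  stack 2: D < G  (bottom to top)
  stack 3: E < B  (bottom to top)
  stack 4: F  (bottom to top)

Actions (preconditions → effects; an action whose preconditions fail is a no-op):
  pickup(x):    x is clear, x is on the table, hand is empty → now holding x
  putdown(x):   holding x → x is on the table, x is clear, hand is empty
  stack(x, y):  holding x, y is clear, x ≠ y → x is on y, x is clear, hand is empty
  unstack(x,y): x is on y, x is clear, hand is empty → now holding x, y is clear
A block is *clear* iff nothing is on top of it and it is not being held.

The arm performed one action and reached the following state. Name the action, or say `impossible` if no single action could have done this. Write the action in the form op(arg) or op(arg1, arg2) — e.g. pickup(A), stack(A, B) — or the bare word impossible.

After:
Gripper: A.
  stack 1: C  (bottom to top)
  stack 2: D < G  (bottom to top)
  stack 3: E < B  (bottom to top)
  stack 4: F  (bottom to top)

target: towers=[C; D/G; E/B; F] holding=A
     unstack(B, E) → towers=[C/A; D/G; E; F] holding=B
         pickup(F) → towers=[C/A; D/G; E/B] holding=F
     unstack(G, D) → towers=[C/A; D; E/B; F] holding=G
     unstack(A, C) → towers=[C; D/G; E/B; F] holding=A  ← match

unstack(A, C)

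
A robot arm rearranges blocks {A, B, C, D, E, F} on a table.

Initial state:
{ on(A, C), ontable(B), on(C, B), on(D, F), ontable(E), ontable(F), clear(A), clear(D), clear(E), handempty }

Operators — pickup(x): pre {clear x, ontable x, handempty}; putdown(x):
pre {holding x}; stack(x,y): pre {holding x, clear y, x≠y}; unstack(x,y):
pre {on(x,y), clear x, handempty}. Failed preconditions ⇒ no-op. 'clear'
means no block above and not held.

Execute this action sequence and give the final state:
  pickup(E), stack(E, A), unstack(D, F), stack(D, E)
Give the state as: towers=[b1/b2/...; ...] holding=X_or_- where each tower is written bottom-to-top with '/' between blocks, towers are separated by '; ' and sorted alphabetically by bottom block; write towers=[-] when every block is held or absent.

towers=[B/C/A/E/D; F] holding=-

step 1 (pickup(E)): towers=[B/C/A; F/D] holding=E
step 2 (stack(E, A)): towers=[B/C/A/E; F/D] holding=-
step 3 (unstack(D, F)): towers=[B/C/A/E; F] holding=D
step 4 (stack(D, E)): towers=[B/C/A/E/D; F] holding=-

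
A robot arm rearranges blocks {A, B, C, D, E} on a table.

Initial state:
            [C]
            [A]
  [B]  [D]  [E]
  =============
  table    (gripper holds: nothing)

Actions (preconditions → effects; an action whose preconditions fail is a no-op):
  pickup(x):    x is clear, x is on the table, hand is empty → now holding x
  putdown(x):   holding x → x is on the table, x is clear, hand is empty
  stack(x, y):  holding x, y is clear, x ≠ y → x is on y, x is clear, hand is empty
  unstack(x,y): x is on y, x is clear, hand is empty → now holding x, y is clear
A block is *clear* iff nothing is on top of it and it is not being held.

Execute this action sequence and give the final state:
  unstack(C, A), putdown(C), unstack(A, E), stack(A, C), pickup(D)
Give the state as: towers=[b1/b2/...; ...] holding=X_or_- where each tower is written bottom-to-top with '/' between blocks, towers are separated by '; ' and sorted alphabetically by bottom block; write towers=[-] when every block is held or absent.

step 1 (unstack(C, A)): towers=[B; D; E/A] holding=C
step 2 (putdown(C)): towers=[B; C; D; E/A] holding=-
step 3 (unstack(A, E)): towers=[B; C; D; E] holding=A
step 4 (stack(A, C)): towers=[B; C/A; D; E] holding=-
step 5 (pickup(D)): towers=[B; C/A; E] holding=D

towers=[B; C/A; E] holding=D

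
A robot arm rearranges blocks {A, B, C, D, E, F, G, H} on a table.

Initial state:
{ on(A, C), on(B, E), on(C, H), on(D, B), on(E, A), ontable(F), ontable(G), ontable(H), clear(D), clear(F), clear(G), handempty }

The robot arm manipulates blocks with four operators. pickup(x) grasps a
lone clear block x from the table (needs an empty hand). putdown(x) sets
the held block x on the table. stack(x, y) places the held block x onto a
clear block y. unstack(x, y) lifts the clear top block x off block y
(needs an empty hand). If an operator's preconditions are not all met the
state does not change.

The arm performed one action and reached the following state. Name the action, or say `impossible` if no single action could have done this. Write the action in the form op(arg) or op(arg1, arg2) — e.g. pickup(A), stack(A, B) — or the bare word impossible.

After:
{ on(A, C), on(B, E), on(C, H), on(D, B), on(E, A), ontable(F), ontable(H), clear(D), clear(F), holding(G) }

target: towers=[F; H/C/A/E/B/D] holding=G
         pickup(G) → towers=[F; H/C/A/E/B/D] holding=G  ← match
         pickup(F) → towers=[G; H/C/A/E/B/D] holding=F
     unstack(D, B) → towers=[F; G; H/C/A/E/B] holding=D

pickup(G)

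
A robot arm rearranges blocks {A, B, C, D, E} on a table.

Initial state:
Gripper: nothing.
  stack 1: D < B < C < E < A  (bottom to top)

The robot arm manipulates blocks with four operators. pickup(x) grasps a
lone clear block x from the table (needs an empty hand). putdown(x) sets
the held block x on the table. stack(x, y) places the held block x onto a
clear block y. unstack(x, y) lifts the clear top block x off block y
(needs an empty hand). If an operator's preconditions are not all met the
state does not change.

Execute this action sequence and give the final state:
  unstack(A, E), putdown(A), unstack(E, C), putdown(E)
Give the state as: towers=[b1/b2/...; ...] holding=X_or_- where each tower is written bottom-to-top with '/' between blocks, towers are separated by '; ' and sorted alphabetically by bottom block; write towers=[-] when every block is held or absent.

towers=[A; D/B/C; E] holding=-

step 1 (unstack(A, E)): towers=[D/B/C/E] holding=A
step 2 (putdown(A)): towers=[A; D/B/C/E] holding=-
step 3 (unstack(E, C)): towers=[A; D/B/C] holding=E
step 4 (putdown(E)): towers=[A; D/B/C; E] holding=-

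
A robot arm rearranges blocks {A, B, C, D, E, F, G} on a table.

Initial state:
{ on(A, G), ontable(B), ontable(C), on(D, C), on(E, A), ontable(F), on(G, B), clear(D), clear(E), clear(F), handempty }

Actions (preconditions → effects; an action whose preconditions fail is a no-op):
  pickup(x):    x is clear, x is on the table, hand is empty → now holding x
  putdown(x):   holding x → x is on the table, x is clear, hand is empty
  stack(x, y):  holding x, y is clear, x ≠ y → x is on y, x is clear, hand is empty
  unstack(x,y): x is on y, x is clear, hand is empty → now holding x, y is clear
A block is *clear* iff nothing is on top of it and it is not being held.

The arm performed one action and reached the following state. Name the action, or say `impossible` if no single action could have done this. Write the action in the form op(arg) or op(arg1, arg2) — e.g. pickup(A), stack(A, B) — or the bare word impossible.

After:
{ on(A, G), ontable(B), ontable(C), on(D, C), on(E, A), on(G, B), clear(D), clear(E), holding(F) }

pickup(F)

target: towers=[B/G/A/E; C/D] holding=F
         pickup(F) → towers=[B/G/A/E; C/D] holding=F  ← match
     unstack(D, C) → towers=[B/G/A/E; C; F] holding=D
     unstack(E, A) → towers=[B/G/A; C/D; F] holding=E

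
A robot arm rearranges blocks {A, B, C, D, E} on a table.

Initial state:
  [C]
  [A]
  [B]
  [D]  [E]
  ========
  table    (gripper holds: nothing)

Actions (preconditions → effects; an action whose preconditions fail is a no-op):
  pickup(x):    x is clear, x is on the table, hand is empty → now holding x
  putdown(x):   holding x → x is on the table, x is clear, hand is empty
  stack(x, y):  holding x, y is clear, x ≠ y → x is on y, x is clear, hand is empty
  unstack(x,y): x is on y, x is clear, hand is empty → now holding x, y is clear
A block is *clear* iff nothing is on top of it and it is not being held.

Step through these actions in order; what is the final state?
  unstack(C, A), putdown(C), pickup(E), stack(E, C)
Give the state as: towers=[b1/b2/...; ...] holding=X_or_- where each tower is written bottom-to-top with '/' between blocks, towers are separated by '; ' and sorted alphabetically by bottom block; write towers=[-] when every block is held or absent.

step 1 (unstack(C, A)): towers=[D/B/A; E] holding=C
step 2 (putdown(C)): towers=[C; D/B/A; E] holding=-
step 3 (pickup(E)): towers=[C; D/B/A] holding=E
step 4 (stack(E, C)): towers=[C/E; D/B/A] holding=-

towers=[C/E; D/B/A] holding=-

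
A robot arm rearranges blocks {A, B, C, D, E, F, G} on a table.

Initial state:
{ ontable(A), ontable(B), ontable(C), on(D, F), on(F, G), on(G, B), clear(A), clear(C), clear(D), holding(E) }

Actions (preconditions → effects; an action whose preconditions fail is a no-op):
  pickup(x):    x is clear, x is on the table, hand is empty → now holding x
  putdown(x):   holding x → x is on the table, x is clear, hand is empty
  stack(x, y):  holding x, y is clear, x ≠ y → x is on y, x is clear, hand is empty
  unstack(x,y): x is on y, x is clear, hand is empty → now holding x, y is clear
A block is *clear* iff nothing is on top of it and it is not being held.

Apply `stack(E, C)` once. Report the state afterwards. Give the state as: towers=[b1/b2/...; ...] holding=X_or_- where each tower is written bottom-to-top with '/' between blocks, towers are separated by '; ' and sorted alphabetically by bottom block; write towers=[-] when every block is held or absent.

towers=[A; B/G/F/D; C/E] holding=-

before: towers=[A; B/G/F/D; C] holding=E
pre[stack(E, C)]: holding(E) ok, clear(C) ok, E≠C ok
all met → apply stack(E, C)
after:  towers=[A; B/G/F/D; C/E] holding=-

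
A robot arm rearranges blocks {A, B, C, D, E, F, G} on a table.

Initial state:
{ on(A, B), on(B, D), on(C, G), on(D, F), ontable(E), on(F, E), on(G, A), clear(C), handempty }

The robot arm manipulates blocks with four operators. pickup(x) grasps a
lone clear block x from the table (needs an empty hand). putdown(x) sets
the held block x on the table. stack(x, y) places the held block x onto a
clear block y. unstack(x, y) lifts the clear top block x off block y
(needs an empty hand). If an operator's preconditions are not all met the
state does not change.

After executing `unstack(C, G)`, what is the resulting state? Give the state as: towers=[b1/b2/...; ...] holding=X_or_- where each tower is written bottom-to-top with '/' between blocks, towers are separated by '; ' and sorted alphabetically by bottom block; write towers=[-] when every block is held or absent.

before: towers=[E/F/D/B/A/G/C] holding=-
pre[unstack(C, G)]: on(C,G) yes, clear(C) yes, handempty yes
all met → apply unstack(C, G)
after:  towers=[E/F/D/B/A/G] holding=C

towers=[E/F/D/B/A/G] holding=C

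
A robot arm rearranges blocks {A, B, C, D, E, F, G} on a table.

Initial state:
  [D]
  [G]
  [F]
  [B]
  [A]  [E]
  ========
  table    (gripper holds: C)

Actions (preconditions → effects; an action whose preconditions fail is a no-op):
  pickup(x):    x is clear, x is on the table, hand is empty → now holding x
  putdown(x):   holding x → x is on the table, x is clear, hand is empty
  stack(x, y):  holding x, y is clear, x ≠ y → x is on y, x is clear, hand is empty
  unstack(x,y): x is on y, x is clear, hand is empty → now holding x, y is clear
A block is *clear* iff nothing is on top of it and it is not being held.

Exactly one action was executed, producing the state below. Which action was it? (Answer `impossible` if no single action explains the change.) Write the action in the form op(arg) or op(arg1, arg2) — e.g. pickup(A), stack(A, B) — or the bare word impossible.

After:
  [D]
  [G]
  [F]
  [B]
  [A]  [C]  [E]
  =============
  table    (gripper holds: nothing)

putdown(C)

target: towers=[A/B/F/G/D; C; E] holding=-
        putdown(C) → towers=[A/B/F/G/D; C; E] holding=-  ← match
       stack(C, D) → towers=[A/B/F/G/D/C; E] holding=-
       stack(C, E) → towers=[A/B/F/G/D; E/C] holding=-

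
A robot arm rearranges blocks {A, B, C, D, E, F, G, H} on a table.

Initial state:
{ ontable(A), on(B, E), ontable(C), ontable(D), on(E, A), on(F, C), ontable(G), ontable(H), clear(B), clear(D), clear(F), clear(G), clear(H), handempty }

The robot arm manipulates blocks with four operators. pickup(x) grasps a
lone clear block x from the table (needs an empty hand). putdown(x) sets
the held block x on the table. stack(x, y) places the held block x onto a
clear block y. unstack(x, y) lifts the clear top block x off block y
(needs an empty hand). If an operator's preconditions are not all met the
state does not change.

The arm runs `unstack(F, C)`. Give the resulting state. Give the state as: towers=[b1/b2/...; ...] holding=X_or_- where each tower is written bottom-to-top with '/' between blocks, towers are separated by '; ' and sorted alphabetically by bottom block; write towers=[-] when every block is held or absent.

towers=[A/E/B; C; D; G; H] holding=F

before: towers=[A/E/B; C/F; D; G; H] holding=-
pre[unstack(F, C)]: on(F,C) ✓, clear(F) ✓, handempty ✓
all met → apply unstack(F, C)
after:  towers=[A/E/B; C; D; G; H] holding=F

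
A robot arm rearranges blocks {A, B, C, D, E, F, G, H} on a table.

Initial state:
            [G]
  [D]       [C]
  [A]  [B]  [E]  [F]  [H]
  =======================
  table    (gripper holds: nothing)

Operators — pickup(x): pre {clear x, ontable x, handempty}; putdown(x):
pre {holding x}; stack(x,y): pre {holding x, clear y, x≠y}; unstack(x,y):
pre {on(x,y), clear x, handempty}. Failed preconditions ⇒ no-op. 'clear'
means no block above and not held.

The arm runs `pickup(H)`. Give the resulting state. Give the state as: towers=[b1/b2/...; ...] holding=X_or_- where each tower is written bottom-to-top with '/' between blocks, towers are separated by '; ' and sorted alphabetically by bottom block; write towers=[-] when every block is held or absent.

towers=[A/D; B; E/C/G; F] holding=H

before: towers=[A/D; B; E/C/G; F; H] holding=-
pre[pickup(H)]: clear(H) ok, ontable(H) ok, handempty ok
all met → apply pickup(H)
after:  towers=[A/D; B; E/C/G; F] holding=H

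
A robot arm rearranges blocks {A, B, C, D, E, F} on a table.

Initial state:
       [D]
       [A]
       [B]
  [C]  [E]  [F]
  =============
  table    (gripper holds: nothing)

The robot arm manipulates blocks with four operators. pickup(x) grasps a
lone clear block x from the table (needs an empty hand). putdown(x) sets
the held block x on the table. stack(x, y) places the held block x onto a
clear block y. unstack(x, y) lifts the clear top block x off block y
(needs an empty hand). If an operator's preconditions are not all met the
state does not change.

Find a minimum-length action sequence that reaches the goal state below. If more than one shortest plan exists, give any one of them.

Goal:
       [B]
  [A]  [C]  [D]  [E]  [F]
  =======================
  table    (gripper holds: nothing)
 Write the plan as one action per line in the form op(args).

step 1 (unstack(D, A)): towers=[C; E/B/A; F] holding=D
step 2 (putdown(D)): towers=[C; D; E/B/A; F] holding=-
step 3 (unstack(A, B)): towers=[C; D; E/B; F] holding=A
step 4 (putdown(A)): towers=[A; C; D; E/B; F] holding=-
step 5 (unstack(B, E)): towers=[A; C; D; E; F] holding=B
step 6 (stack(B, C)): towers=[A; C/B; D; E; F] holding=-
goal check: towers=[A; C/B; D; E; F] holding=- — reached (length 6, optimal by BFS)

unstack(D, A)
putdown(D)
unstack(A, B)
putdown(A)
unstack(B, E)
stack(B, C)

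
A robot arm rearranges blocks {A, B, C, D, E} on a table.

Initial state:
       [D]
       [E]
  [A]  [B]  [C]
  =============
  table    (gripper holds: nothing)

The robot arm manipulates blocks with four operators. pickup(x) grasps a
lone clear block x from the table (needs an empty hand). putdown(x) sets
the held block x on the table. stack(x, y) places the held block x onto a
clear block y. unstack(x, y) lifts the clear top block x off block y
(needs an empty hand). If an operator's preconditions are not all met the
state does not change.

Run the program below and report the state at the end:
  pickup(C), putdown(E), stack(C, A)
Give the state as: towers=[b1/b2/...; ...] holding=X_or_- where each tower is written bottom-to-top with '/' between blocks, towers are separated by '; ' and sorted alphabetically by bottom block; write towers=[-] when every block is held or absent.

step 1 (pickup(C)): towers=[A; B/E/D] holding=C
step 2 (putdown(E)) [no-op]: towers=[A; B/E/D] holding=C
step 3 (stack(C, A)): towers=[A/C; B/E/D] holding=-

towers=[A/C; B/E/D] holding=-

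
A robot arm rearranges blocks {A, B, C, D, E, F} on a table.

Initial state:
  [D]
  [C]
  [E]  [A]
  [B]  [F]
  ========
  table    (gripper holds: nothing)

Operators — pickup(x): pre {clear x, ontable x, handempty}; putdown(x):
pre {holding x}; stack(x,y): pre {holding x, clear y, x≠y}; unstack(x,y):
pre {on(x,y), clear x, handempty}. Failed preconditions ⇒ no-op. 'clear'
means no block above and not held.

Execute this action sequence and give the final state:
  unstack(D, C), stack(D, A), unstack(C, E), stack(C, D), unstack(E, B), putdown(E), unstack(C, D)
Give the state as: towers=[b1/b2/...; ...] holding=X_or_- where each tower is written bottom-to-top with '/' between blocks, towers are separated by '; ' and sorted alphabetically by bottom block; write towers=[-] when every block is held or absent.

step 1 (unstack(D, C)): towers=[B/E/C; F/A] holding=D
step 2 (stack(D, A)): towers=[B/E/C; F/A/D] holding=-
step 3 (unstack(C, E)): towers=[B/E; F/A/D] holding=C
step 4 (stack(C, D)): towers=[B/E; F/A/D/C] holding=-
step 5 (unstack(E, B)): towers=[B; F/A/D/C] holding=E
step 6 (putdown(E)): towers=[B; E; F/A/D/C] holding=-
step 7 (unstack(C, D)): towers=[B; E; F/A/D] holding=C

towers=[B; E; F/A/D] holding=C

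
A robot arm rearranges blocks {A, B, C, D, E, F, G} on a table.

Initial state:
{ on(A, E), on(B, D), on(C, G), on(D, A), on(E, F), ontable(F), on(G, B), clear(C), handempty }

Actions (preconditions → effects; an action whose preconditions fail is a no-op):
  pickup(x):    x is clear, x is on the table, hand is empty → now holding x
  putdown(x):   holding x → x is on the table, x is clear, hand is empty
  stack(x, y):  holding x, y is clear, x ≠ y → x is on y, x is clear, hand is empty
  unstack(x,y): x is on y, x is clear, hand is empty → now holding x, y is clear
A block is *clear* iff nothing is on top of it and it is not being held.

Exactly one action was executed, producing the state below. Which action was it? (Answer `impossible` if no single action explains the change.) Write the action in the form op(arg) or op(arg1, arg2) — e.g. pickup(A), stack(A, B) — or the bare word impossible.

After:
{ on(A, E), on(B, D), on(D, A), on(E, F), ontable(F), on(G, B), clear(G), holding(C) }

target: towers=[F/E/A/D/B/G] holding=C
     unstack(C, G) → towers=[F/E/A/D/B/G] holding=C  ← match

unstack(C, G)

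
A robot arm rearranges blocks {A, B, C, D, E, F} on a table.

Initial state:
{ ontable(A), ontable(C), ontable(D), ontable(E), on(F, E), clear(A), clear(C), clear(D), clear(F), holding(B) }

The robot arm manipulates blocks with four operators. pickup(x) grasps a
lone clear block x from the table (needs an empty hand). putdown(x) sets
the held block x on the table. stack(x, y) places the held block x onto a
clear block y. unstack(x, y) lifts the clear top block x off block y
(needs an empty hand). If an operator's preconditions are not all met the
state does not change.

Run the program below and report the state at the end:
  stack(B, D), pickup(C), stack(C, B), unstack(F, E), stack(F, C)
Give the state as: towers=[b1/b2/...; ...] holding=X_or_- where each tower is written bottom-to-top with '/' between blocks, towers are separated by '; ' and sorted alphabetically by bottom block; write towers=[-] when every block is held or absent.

towers=[A; D/B/C/F; E] holding=-

step 1 (stack(B, D)): towers=[A; C; D/B; E/F] holding=-
step 2 (pickup(C)): towers=[A; D/B; E/F] holding=C
step 3 (stack(C, B)): towers=[A; D/B/C; E/F] holding=-
step 4 (unstack(F, E)): towers=[A; D/B/C; E] holding=F
step 5 (stack(F, C)): towers=[A; D/B/C/F; E] holding=-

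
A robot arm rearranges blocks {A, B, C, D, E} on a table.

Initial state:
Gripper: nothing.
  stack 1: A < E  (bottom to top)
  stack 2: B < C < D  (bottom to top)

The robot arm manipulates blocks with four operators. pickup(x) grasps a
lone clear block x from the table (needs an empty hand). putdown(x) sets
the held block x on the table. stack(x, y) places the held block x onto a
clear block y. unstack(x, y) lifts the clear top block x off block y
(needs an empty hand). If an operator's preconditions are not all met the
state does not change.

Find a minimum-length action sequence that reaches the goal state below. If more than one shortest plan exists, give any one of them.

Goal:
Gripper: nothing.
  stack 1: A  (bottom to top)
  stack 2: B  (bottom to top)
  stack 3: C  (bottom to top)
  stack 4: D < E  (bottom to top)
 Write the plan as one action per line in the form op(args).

step 1 (unstack(D, C)): towers=[A/E; B/C] holding=D
step 2 (putdown(D)): towers=[A/E; B/C; D] holding=-
step 3 (unstack(E, A)): towers=[A; B/C; D] holding=E
step 4 (stack(E, D)): towers=[A; B/C; D/E] holding=-
step 5 (unstack(C, B)): towers=[A; B; D/E] holding=C
step 6 (putdown(C)): towers=[A; B; C; D/E] holding=-
goal check: towers=[A; B; C; D/E] holding=- — reached (length 6, optimal by BFS)

unstack(D, C)
putdown(D)
unstack(E, A)
stack(E, D)
unstack(C, B)
putdown(C)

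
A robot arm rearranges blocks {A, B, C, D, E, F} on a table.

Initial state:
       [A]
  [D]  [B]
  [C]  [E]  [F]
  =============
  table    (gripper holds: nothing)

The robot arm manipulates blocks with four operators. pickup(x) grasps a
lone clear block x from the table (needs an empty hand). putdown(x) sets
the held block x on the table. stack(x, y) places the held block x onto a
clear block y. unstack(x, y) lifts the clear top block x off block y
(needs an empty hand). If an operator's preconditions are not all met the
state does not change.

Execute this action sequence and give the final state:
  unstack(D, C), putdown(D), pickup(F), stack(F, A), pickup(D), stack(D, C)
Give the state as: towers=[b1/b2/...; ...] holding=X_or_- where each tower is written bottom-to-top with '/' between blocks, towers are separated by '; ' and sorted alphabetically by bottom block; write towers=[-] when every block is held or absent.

towers=[C/D; E/B/A/F] holding=-

step 1 (unstack(D, C)): towers=[C; E/B/A; F] holding=D
step 2 (putdown(D)): towers=[C; D; E/B/A; F] holding=-
step 3 (pickup(F)): towers=[C; D; E/B/A] holding=F
step 4 (stack(F, A)): towers=[C; D; E/B/A/F] holding=-
step 5 (pickup(D)): towers=[C; E/B/A/F] holding=D
step 6 (stack(D, C)): towers=[C/D; E/B/A/F] holding=-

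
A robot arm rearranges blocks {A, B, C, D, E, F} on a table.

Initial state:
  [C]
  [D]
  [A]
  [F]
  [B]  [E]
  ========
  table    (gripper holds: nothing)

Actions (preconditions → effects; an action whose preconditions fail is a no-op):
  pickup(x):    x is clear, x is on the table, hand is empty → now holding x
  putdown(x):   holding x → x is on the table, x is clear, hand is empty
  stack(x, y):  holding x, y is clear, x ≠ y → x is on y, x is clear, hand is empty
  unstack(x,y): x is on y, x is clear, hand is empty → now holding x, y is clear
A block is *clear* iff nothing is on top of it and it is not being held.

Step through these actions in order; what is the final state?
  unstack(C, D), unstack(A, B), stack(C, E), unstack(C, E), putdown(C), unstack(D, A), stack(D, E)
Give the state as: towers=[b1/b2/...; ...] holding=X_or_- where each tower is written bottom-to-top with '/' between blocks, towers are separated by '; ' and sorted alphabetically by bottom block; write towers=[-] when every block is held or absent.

step 1 (unstack(C, D)): towers=[B/F/A/D; E] holding=C
step 2 (unstack(A, B)) [no-op]: towers=[B/F/A/D; E] holding=C
step 3 (stack(C, E)): towers=[B/F/A/D; E/C] holding=-
step 4 (unstack(C, E)): towers=[B/F/A/D; E] holding=C
step 5 (putdown(C)): towers=[B/F/A/D; C; E] holding=-
step 6 (unstack(D, A)): towers=[B/F/A; C; E] holding=D
step 7 (stack(D, E)): towers=[B/F/A; C; E/D] holding=-

towers=[B/F/A; C; E/D] holding=-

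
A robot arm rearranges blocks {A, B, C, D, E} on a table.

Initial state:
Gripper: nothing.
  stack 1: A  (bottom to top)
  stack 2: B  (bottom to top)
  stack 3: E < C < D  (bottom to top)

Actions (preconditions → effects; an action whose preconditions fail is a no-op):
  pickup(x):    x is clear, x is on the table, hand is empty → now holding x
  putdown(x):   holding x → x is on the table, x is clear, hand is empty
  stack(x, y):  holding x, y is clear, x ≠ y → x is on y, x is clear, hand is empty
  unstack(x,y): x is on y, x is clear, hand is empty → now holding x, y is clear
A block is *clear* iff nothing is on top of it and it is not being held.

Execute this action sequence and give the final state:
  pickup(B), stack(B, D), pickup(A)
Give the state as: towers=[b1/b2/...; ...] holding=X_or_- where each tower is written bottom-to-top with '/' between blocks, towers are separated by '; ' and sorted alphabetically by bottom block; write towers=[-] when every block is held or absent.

towers=[E/C/D/B] holding=A

step 1 (pickup(B)): towers=[A; E/C/D] holding=B
step 2 (stack(B, D)): towers=[A; E/C/D/B] holding=-
step 3 (pickup(A)): towers=[E/C/D/B] holding=A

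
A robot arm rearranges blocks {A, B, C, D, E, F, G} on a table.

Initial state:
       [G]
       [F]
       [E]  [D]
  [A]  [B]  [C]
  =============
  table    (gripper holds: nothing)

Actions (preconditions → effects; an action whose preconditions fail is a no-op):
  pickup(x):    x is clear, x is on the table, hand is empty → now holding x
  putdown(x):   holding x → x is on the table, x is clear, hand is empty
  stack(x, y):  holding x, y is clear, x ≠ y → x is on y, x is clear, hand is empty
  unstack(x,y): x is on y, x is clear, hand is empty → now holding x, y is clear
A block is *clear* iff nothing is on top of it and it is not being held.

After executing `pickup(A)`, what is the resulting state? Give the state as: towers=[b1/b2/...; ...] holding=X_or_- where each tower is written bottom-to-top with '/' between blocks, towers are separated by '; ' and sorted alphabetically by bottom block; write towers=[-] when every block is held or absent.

before: towers=[A; B/E/F/G; C/D] holding=-
pre[pickup(A)]: clear(A) ✓, ontable(A) ✓, handempty ✓
all met → apply pickup(A)
after:  towers=[B/E/F/G; C/D] holding=A

towers=[B/E/F/G; C/D] holding=A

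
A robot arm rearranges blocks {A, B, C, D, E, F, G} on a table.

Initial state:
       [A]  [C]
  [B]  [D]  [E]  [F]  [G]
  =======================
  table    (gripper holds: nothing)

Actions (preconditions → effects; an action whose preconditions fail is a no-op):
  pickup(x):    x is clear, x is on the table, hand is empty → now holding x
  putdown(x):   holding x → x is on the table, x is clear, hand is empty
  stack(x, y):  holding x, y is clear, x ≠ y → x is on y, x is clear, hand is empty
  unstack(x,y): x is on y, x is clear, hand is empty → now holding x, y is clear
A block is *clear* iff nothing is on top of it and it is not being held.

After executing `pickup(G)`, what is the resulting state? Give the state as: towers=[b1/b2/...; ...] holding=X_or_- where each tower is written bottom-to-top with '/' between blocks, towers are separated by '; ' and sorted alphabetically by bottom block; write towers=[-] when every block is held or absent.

before: towers=[B; D/A; E/C; F; G] holding=-
pre[pickup(G)]: clear(G) yes, ontable(G) yes, handempty yes
all met → apply pickup(G)
after:  towers=[B; D/A; E/C; F] holding=G

towers=[B; D/A; E/C; F] holding=G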